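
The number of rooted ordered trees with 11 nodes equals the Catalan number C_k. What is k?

10

A rooted plane tree on 11 nodes has 10 edges, and such trees are counted by C_10.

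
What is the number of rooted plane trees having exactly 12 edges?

Rooted ordered trees with n edges are counted by C_n; here n = 12.
C_12 = C_11 · 2(2·11+1)/(11+2) = 58786 · 46/13 = 208012.

208012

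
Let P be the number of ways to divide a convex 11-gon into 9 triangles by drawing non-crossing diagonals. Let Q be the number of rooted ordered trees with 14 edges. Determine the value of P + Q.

2679302

Triangulations of a convex m-gon are counted by C_{m−2}; with m = 11 this is C_9. So P = C_9 = 4862.
A rooted plane tree with 14 edges has 15 nodes, and the count is C_14. So Q = C_14 = 2674440.
P + Q = 4862 + 2674440 = 2679302.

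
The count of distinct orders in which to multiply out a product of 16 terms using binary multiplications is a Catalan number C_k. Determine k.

15

Bracketing 16 factors into binary products is counted by C_{16−1} = C_15.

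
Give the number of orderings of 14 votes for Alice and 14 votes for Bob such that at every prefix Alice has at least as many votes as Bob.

Ballot sequences with n votes each where one side never trails are Dyck words, counted by C_n; here n = 14.
C_14 = C(28,14)/15 = 40116600/15 = 2674440.

2674440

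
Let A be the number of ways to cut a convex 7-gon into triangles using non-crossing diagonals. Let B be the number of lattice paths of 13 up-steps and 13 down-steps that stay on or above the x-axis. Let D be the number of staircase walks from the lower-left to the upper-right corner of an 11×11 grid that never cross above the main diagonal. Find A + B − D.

684156

A convex 7-gon is triangulated into 5 triangles, and the number of such triangulations is the Catalan number C_{7−2} = C_5. So A = C_5 = 42.
Dyck paths of semilength n (length 2n) are counted by C_n; here n = 13. So B = C_13 = 742900.
Monotone paths in an n×n grid that stay weakly below the diagonal are counted by C_n; here n = 11. So D = C_11 = 58786.
A + B − D = 42 + 742900 − 58786 = 684156.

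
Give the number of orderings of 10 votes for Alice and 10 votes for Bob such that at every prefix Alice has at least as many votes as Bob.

Reading a vote for the leader as '(' and for the other as ')' turns such a sequence into a balanced string of 10 pairs, so the count is C_10.
C_10 = 16796.

16796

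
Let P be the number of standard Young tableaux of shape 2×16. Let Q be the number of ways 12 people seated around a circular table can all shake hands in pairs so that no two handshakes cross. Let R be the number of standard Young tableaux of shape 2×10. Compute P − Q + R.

Standard Young tableaux of shape 2×n are counted by C_n; here n = 16. So P = C_16 = 35357670.
Non-crossing handshake pairings of 2n people are counted by C_n; 12 people gives n = 6. So Q = C_6 = 132.
Standard Young tableaux of shape 2×n are counted by C_n; here n = 10. So R = C_10 = 16796.
P − Q + R = 35357670 − 132 + 16796 = 35374334.

35374334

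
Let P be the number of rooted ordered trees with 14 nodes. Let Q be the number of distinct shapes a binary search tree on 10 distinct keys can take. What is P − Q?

726104

A rooted plane tree on 14 nodes has 13 edges, and such trees are counted by C_13. So P = C_13 = 742900.
Binary trees (left/right distinguished) on n nodes are counted by C_n; here n = 10. So Q = C_10 = 16796.
P − Q = 742900 − 16796 = 726104.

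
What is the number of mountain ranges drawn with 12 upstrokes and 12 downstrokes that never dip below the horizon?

Dyck paths of semilength n (length 2n) are counted by C_n; here n = 12.
C_12 = 208012.

208012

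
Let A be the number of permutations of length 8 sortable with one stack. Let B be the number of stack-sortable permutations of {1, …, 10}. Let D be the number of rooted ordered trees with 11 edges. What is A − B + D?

43420

Stack-sortable permutations are exactly the 231-avoiding ones, counted by C_n; here n = 8. So A = C_8 = 1430.
By Knuth's characterisation, the stack-sortable permutations of length 10 are the 231-avoiders, numbering C_10. So B = C_10 = 16796.
Rooted ordered trees with n edges are counted by C_n; here n = 11. So D = C_11 = 58786.
A − B + D = 1430 − 16796 + 58786 = 43420.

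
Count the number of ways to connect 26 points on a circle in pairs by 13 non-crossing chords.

742900

Pairing 26 circle points by 13 non-crossing chords gives C_13 matchings.
C_13 = 742900.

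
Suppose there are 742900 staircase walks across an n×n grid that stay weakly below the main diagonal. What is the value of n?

Such diagonal-avoiding paths in an n×n grid are counted by C_n, and C_13 = 742900.

13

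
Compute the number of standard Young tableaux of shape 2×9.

Standard Young tableaux of shape 2×n are counted by C_n; here n = 9.
C_9 = C_8 · 2(2·8+1)/(8+2) = 1430 · 34/10 = 4862.

4862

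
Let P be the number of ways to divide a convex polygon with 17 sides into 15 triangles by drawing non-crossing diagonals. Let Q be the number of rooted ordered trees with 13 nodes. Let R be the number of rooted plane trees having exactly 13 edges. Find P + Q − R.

A convex 17-gon is triangulated into 15 triangles, and the number of such triangulations is the Catalan number C_{17−2} = C_15. So P = C_15 = 9694845.
A rooted plane tree on 13 nodes has 12 edges, and such trees are counted by C_12. So Q = C_12 = 208012.
A rooted plane tree with 13 edges has 14 nodes, and the count is C_13. So R = C_13 = 742900.
P + Q − R = 9694845 + 208012 − 742900 = 9159957.

9159957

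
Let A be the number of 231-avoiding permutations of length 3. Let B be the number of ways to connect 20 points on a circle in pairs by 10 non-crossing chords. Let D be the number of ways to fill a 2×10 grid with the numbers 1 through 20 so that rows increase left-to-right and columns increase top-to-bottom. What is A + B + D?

Permutations of [n] avoiding any single length-3 pattern are counted by C_n; here n = 3. So A = C_3 = 5.
Non-crossing perfect matchings of 2n points on a circle are counted by C_n; with 20 points, n = 10. So B = C_10 = 16796.
Standard Young tableaux of shape 2×n are counted by C_n; here n = 10. So D = C_10 = 16796.
A + B + D = 5 + 16796 + 16796 = 33597.

33597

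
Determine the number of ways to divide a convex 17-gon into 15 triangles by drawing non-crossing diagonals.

The number of triangulations of a 17-gon is the Catalan number C_15 (index = sides − 2).
C_15 = C_14 · 2(2·14+1)/(14+2) = 2674440 · 58/16 = 9694845.

9694845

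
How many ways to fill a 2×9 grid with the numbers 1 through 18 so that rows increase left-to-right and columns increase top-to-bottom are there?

4862

By the hook-length formula (or a Dyck-path bijection), SYT of shape 2×9 number C_9.
C_9 = C(18,9)/10 = 48620/10 = 4862.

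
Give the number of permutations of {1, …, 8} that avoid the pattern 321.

1430

Permutations of [n] avoiding any single length-3 pattern are counted by C_n; here n = 8.
C_8 = C(16,8)/9 = 12870/9 = 1430.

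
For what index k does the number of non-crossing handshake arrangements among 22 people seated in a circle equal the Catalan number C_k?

Non-crossing handshake pairings of 2n people are counted by C_n; 22 people gives n = 11.

11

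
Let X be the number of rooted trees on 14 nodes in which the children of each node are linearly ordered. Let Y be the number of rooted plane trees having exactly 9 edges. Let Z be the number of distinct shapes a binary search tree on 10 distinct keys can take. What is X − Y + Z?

754834

A rooted plane tree on 14 nodes has 13 edges, and such trees are counted by C_13. So X = C_13 = 742900.
A rooted plane tree with 9 edges has 10 nodes, and the count is C_9. So Y = C_9 = 4862.
Rooted binary trees with 10 nodes (each child slot possibly empty) number C_10. So Z = C_10 = 16796.
X − Y + Z = 742900 − 4862 + 16796 = 754834.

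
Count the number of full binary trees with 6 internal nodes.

The number of full binary trees on 6 internal nodes is the Catalan number C_6.
C_6 = 132.

132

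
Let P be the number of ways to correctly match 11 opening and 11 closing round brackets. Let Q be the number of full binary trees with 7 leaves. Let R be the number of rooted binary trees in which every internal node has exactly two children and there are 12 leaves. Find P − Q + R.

117440

A balanced arrangement of 11 bracket pairs is a Dyck word of semilength 11, so the count is C_11. So P = C_11 = 58786.
Full binary trees with 7 leaves have 7−1 = 6 internal nodes, so there are C_6 of them. So Q = C_6 = 132.
A full binary tree with L leaves has L−1 internal nodes and is counted by C_{L−1}; L = 12 gives C_11. So R = C_11 = 58786.
P − Q + R = 58786 − 132 + 58786 = 117440.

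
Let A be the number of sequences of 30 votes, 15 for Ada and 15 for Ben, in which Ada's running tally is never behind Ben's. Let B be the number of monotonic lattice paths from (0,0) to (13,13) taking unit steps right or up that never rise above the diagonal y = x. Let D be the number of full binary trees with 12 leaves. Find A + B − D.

Ballot sequences with n votes each where one side never trails are Dyck words, counted by C_n; here n = 15. So A = C_15 = 9694845.
Monotone paths in an n×n grid that stay weakly below the diagonal are counted by C_n; here n = 13. So B = C_13 = 742900.
A full binary tree with L leaves has L−1 internal nodes and is counted by C_{L−1}; L = 12 gives C_11. So D = C_11 = 58786.
A + B − D = 9694845 + 742900 − 58786 = 10378959.

10378959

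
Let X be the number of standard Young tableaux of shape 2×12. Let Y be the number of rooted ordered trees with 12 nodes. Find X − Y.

149226

Standard Young tableaux of shape 2×n are counted by C_n; here n = 12. So X = C_12 = 208012.
A rooted plane tree on 12 nodes has 11 edges, and such trees are counted by C_11. So Y = C_11 = 58786.
X − Y = 208012 − 58786 = 149226.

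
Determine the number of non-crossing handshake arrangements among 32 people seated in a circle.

35357670

Non-crossing handshake pairings of 2n people are counted by C_n; 32 people gives n = 16.
C_16 = C_15 · 2(2·15+1)/(15+2) = 9694845 · 62/17 = 35357670.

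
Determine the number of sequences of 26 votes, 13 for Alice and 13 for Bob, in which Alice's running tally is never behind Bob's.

Reading a vote for the leader as '(' and for the other as ')' turns such a sequence into a balanced string of 13 pairs, so the count is C_13.
C_13 = 742900.

742900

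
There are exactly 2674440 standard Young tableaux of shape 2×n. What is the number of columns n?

Standard Young tableaux of shape 2×n are counted by C_n. Since C_14 = 2674440, the index is 14.

14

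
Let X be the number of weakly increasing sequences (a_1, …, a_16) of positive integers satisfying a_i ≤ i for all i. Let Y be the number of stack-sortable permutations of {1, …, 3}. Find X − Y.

Such sub-staircase sequences of length n are counted by C_n; here n = 16. So X = C_16 = 35357670.
Stack-sortable permutations are exactly the 231-avoiding ones, counted by C_n; here n = 3. So Y = C_3 = 5.
X − Y = 35357670 − 5 = 35357665.

35357665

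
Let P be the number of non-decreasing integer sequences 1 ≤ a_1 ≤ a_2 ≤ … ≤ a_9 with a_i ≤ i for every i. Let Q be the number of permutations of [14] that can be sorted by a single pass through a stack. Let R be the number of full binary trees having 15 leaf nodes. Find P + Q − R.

Such sub-staircase sequences of length n are counted by C_n; here n = 9. So P = C_9 = 4862.
Stack-sortable permutations are exactly the 231-avoiding ones, counted by C_n; here n = 14. So Q = C_14 = 2674440.
Full binary trees with 15 leaves have 15−1 = 14 internal nodes, so there are C_14 of them. So R = C_14 = 2674440.
P + Q − R = 4862 + 2674440 − 2674440 = 4862.

4862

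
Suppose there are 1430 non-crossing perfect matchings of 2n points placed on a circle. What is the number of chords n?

8

Non-crossing pairings of 2n points on a circle are counted by C_n. Since C_8 = 1430, the index is 8.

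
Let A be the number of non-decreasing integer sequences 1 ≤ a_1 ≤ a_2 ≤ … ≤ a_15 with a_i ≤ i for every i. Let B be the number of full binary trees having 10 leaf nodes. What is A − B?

9689983

Such sub-staircase sequences of length n are counted by C_n; here n = 15. So A = C_15 = 9694845.
A full binary tree with L leaves has L−1 internal nodes and is counted by C_{L−1}; L = 10 gives C_9. So B = C_9 = 4862.
A − B = 9694845 − 4862 = 9689983.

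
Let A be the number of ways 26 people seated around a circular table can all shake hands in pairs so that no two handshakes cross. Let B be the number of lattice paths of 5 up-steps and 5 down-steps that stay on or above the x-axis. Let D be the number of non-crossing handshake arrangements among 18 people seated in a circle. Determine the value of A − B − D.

With 26 = 2·13 people, non-crossing handshake pairings are non-crossing perfect matchings on a circle, counted by C_13. So A = C_13 = 742900.
Dyck paths of semilength n (length 2n) are counted by C_n; here n = 5. So B = C_5 = 42.
Non-crossing handshake pairings of 2n people are counted by C_n; 18 people gives n = 9. So D = C_9 = 4862.
A − B − D = 742900 − 42 − 4862 = 737996.

737996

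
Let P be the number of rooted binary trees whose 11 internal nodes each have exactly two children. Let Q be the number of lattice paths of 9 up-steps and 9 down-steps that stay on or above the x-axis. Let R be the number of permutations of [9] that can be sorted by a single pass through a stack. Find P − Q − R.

49062

The number of full binary trees on 11 internal nodes is the Catalan number C_11. So P = C_11 = 58786.
Paths of 9 up- and 9 down-steps that never dip below the axis are Dyck paths; their count is C_9. So Q = C_9 = 4862.
By Knuth's characterisation, the stack-sortable permutations of length 9 are the 231-avoiders, numbering C_9. So R = C_9 = 4862.
P − Q − R = 58786 − 4862 − 4862 = 49062.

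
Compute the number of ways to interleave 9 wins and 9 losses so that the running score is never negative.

Reading a vote for the leader as '(' and for the other as ')' turns such a sequence into a balanced string of 9 pairs, so the count is C_9.
C_9 = 4862.

4862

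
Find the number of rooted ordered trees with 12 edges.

A rooted plane tree with 12 edges has 13 nodes, and the count is C_12.
C_12 = 208012.

208012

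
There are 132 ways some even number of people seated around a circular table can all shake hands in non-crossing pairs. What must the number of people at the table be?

Non-crossing handshake pairings of 2n people are counted by C_n, and C_6 = 132.
So n = 6, and there are 2n = 12 people.

12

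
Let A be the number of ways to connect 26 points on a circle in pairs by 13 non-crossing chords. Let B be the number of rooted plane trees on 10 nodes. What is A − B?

738038

Non-crossing perfect matchings of 2n points on a circle are counted by C_n; with 26 points, n = 13. So A = C_13 = 742900.
A rooted plane tree on 10 nodes has 9 edges, and such trees are counted by C_9. So B = C_9 = 4862.
A − B = 742900 − 4862 = 738038.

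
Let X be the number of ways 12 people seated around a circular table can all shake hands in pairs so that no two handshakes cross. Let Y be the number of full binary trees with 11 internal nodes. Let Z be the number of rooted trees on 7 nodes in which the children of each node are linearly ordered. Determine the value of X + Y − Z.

With 12 = 2·6 people, non-crossing handshake pairings are non-crossing perfect matchings on a circle, counted by C_6. So X = C_6 = 132.
Full binary trees with n internal nodes are counted by C_n; here n = 11. So Y = C_11 = 58786.
Rooted ordered (plane) trees on m nodes have m−1 edges and are counted by C_{m−1}; m = 7 gives C_6. So Z = C_6 = 132.
X + Y − Z = 132 + 58786 − 132 = 58786.

58786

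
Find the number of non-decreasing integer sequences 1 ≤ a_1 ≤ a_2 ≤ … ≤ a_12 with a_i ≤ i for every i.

208012

Such sub-staircase sequences of length n are counted by C_n; here n = 12.
C_12 = C_11 · 2(2·11+1)/(11+2) = 58786 · 46/13 = 208012.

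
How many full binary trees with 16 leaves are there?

9694845

Full binary trees with 16 leaves have 16−1 = 15 internal nodes, so there are C_15 of them.
C_15 = C_14 · 2(2·14+1)/(14+2) = 2674440 · 58/16 = 9694845.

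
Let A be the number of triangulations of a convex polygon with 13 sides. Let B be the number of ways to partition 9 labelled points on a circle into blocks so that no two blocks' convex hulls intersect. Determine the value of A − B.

53924

A convex 13-gon is triangulated into 11 triangles, and the number of such triangulations is the Catalan number C_{13−2} = C_11. So A = C_11 = 58786.
Non-crossing partitions of an n-element set are counted by C_n; here n = 9. So B = C_9 = 4862.
A − B = 58786 − 4862 = 53924.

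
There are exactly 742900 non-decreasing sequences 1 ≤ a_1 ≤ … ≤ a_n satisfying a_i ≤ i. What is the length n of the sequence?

13

Such sub-staircase sequences of length n are counted by C_n. Since C_13 = 742900, the index is 13.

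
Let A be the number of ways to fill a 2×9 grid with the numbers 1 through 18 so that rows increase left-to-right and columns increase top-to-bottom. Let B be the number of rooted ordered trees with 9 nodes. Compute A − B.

3432

Standard Young tableaux of shape 2×n are counted by C_n; here n = 9. So A = C_9 = 4862.
A rooted plane tree on 9 nodes has 8 edges, and such trees are counted by C_8. So B = C_8 = 1430.
A − B = 4862 − 1430 = 3432.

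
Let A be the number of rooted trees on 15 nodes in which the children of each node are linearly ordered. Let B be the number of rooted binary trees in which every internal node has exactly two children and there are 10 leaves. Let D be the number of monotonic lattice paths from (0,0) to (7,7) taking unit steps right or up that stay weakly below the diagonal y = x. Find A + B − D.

2678873

A rooted plane tree on 15 nodes has 14 edges, and such trees are counted by C_14. So A = C_14 = 2674440.
A full binary tree with L leaves has L−1 internal nodes and is counted by C_{L−1}; L = 10 gives C_9. So B = C_9 = 4862.
Monotone paths in an n×n grid that stay weakly below the diagonal are counted by C_n; here n = 7. So D = C_7 = 429.
A + B − D = 2674440 + 4862 − 429 = 2678873.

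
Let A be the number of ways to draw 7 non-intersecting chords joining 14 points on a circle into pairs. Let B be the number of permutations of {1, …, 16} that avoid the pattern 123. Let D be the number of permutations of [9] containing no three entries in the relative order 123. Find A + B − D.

35353237

Non-crossing perfect matchings of 2n points on a circle are counted by C_n; with 14 points, n = 7. So A = C_7 = 429.
Permutations of [n] avoiding any single length-3 pattern are counted by C_n; here n = 16. So B = C_16 = 35357670.
Permutations of [n] avoiding any single length-3 pattern are counted by C_n; here n = 9. So D = C_9 = 4862.
A + B − D = 429 + 35357670 − 4862 = 35353237.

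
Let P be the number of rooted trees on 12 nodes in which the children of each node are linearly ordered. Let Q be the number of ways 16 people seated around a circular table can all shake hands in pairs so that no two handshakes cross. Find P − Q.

57356

A rooted plane tree on 12 nodes has 11 edges, and such trees are counted by C_11. So P = C_11 = 58786.
Non-crossing handshake pairings of 2n people are counted by C_n; 16 people gives n = 8. So Q = C_8 = 1430.
P − Q = 58786 − 1430 = 57356.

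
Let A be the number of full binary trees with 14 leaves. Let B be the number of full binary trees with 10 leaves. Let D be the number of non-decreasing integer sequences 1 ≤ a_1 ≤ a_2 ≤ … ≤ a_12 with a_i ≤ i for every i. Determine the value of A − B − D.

530026

Full binary trees with 14 leaves have 14−1 = 13 internal nodes, so there are C_13 of them. So A = C_13 = 742900.
Full binary trees with 10 leaves have 10−1 = 9 internal nodes, so there are C_9 of them. So B = C_9 = 4862.
Such sub-staircase sequences of length n are counted by C_n; here n = 12. So D = C_12 = 208012.
A − B − D = 742900 − 4862 − 208012 = 530026.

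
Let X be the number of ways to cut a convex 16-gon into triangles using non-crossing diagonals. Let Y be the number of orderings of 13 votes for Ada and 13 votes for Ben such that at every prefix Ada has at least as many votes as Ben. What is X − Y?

1931540

Triangulations of a convex m-gon are counted by C_{m−2}; with m = 16 this is C_14. So X = C_14 = 2674440.
Reading a vote for the leader as '(' and for the other as ')' turns such a sequence into a balanced string of 13 pairs, so the count is C_13. So Y = C_13 = 742900.
X − Y = 2674440 − 742900 = 1931540.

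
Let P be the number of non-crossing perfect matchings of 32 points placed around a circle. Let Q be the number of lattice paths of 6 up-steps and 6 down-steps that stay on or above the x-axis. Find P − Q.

35357538

Pairing 32 circle points by 16 non-crossing chords gives C_16 matchings. So P = C_16 = 35357670.
Dyck paths of semilength n (length 2n) are counted by C_n; here n = 6. So Q = C_6 = 132.
P − Q = 35357670 − 132 = 35357538.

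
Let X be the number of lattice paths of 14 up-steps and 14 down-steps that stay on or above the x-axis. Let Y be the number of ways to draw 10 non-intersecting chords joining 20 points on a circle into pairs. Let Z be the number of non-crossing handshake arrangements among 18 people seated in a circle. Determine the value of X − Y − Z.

Paths of 14 up- and 14 down-steps that never dip below the axis are Dyck paths; their count is C_14. So X = C_14 = 2674440.
Pairing 20 circle points by 10 non-crossing chords gives C_10 matchings. So Y = C_10 = 16796.
Non-crossing handshake pairings of 2n people are counted by C_n; 18 people gives n = 9. So Z = C_9 = 4862.
X − Y − Z = 2674440 − 16796 − 4862 = 2652782.

2652782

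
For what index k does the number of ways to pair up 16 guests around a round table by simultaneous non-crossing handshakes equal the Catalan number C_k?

8

Non-crossing handshake pairings of 2n people are counted by C_n; 16 people gives n = 8.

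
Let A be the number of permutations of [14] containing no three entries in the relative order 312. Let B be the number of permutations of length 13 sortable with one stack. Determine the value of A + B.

3417340

For any fixed pattern of length 3, the pattern-avoiding permutations of [14] number C_14. So A = C_14 = 2674440.
Stack-sortable permutations are exactly the 231-avoiding ones, counted by C_n; here n = 13. So B = C_13 = 742900.
A + B = 2674440 + 742900 = 3417340.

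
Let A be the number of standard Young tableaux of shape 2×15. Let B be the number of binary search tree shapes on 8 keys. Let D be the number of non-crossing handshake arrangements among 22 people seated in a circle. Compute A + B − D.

Standard Young tableaux of shape 2×n are counted by C_n; here n = 15. So A = C_15 = 9694845.
There are C_n binary search tree shapes on n keys; with n = 8 that is C_8. So B = C_8 = 1430.
With 22 = 2·11 people, non-crossing handshake pairings are non-crossing perfect matchings on a circle, counted by C_11. So D = C_11 = 58786.
A + B − D = 9694845 + 1430 − 58786 = 9637489.

9637489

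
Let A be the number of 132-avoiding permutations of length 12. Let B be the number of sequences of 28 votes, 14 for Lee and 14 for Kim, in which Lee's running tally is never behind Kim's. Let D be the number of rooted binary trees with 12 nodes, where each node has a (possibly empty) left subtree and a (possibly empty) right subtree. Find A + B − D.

2674440

For any fixed pattern of length 3, the pattern-avoiding permutations of [12] number C_12. So A = C_12 = 208012.
Ballot sequences with n votes each where one side never trails are Dyck words, counted by C_n; here n = 14. So B = C_14 = 2674440.
Rooted binary trees with 12 nodes (each child slot possibly empty) number C_12. So D = C_12 = 208012.
A + B − D = 208012 + 2674440 − 208012 = 2674440.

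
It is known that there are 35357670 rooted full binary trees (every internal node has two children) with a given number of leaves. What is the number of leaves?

17

Full binary trees with L leaves are counted by C_{L−1}. The Catalan number equal to 35357670 is C_16.
So the index is 16, and the number of leaves is 16 + 1 = 17.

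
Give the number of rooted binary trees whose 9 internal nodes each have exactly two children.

Full binary trees with n internal nodes are counted by C_n; here n = 9.
C_9 = 4862.

4862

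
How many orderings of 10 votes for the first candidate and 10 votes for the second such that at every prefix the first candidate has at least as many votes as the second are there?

Reading a vote for the leader as '(' and for the other as ')' turns such a sequence into a balanced string of 10 pairs, so the count is C_10.
C_10 = C(20,10)/11 = 184756/11 = 16796.

16796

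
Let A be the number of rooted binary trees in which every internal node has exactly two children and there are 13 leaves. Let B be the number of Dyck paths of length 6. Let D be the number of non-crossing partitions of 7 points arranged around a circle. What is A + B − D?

207588

A full binary tree with L leaves has L−1 internal nodes and is counted by C_{L−1}; L = 13 gives C_12. So A = C_12 = 208012.
Paths of 3 up- and 3 down-steps that never dip below the axis are Dyck paths; their count is C_3. So B = C_3 = 5.
The non-crossing partitions of [7] form a lattice of size C_7. So D = C_7 = 429.
A + B − D = 208012 + 5 − 429 = 207588.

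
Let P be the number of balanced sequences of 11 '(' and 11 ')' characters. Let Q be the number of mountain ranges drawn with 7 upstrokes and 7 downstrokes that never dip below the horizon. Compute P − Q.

58357

With 11 pairs the number of balanced bracket strings is the Catalan number C_11. So P = C_11 = 58786.
A Dyck path with 7 up-steps and 7 down-steps has semilength 7, so there are C_7 of them. So Q = C_7 = 429.
P − Q = 58786 − 429 = 58357.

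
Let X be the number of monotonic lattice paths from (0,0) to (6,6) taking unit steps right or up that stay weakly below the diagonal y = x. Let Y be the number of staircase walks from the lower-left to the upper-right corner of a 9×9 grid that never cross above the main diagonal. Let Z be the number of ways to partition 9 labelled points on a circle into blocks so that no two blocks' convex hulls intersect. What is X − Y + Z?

Sub-diagonal monotone paths from (0,0) to (6,6) biject with Dyck paths of semilength 6, giving C_6. So X = C_6 = 132.
Sub-diagonal monotone paths from (0,0) to (9,9) biject with Dyck paths of semilength 9, giving C_9. So Y = C_9 = 4862.
Non-crossing partitions of an n-element set are counted by C_n; here n = 9. So Z = C_9 = 4862.
X − Y + Z = 132 − 4862 + 4862 = 132.

132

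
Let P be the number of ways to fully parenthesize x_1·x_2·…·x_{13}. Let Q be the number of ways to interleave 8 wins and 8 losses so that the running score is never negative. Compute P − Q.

Bracketing 13 factors into binary products is counted by C_{13−1} = C_12. So P = C_12 = 208012.
Reading a vote for the leader as '(' and for the other as ')' turns such a sequence into a balanced string of 8 pairs, so the count is C_8. So Q = C_8 = 1430.
P − Q = 208012 − 1430 = 206582.

206582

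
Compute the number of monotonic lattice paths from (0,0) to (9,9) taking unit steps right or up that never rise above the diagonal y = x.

4862

Sub-diagonal monotone paths from (0,0) to (9,9) biject with Dyck paths of semilength 9, giving C_9.
C_9 = C_8 · 2(2·8+1)/(8+2) = 1430 · 34/10 = 4862.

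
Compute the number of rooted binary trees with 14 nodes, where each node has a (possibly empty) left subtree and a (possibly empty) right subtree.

Rooted binary trees with 14 nodes (each child slot possibly empty) number C_14.
C_14 = 2674440.

2674440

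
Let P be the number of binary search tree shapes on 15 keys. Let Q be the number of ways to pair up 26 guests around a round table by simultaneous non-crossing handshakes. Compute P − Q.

Rooted binary trees with 15 nodes (each child slot possibly empty) number C_15. So P = C_15 = 9694845.
Non-crossing handshake pairings of 2n people are counted by C_n; 26 people gives n = 13. So Q = C_13 = 742900.
P − Q = 9694845 − 742900 = 8951945.

8951945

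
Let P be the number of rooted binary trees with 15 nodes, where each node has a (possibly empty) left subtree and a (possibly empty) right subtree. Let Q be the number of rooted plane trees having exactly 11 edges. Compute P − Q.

Binary trees (left/right distinguished) on n nodes are counted by C_n; here n = 15. So P = C_15 = 9694845.
Rooted ordered trees with n edges are counted by C_n; here n = 11. So Q = C_11 = 58786.
P − Q = 9694845 − 58786 = 9636059.

9636059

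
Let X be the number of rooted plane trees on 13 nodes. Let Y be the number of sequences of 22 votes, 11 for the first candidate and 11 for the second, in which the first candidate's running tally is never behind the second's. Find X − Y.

149226

A rooted plane tree on 13 nodes has 12 edges, and such trees are counted by C_12. So X = C_12 = 208012.
Reading a vote for the leader as '(' and for the other as ')' turns such a sequence into a balanced string of 11 pairs, so the count is C_11. So Y = C_11 = 58786.
X − Y = 208012 − 58786 = 149226.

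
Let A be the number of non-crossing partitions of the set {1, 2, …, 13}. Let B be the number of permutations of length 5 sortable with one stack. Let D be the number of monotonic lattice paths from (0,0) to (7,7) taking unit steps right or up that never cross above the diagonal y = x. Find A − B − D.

742429

Non-crossing partitions of an n-element set are counted by C_n; here n = 13. So A = C_13 = 742900.
Stack-sortable permutations are exactly the 231-avoiding ones, counted by C_n; here n = 5. So B = C_5 = 42.
Monotone paths in an n×n grid that stay weakly below the diagonal are counted by C_n; here n = 7. So D = C_7 = 429.
A − B − D = 742900 − 42 − 429 = 742429.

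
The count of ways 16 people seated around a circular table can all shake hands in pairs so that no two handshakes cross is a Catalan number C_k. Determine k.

8

With 16 = 2·8 people, non-crossing handshake pairings are non-crossing perfect matchings on a circle, counted by C_8.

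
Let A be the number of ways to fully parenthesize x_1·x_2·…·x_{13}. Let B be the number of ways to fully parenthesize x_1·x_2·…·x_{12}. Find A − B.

149226

Parenthesizations of m factors correspond to full binary trees with m leaves, counted by C_{m−1}; m = 13 gives C_12. So A = C_12 = 208012.
Bracketing 12 factors into binary products is counted by C_{12−1} = C_11. So B = C_11 = 58786.
A − B = 208012 − 58786 = 149226.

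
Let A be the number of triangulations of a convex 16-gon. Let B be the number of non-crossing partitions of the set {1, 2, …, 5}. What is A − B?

2674398

A convex 16-gon is triangulated into 14 triangles, and the number of such triangulations is the Catalan number C_{16−2} = C_14. So A = C_14 = 2674440.
Non-crossing partitions of an n-element set are counted by C_n; here n = 5. So B = C_5 = 42.
A − B = 2674440 − 42 = 2674398.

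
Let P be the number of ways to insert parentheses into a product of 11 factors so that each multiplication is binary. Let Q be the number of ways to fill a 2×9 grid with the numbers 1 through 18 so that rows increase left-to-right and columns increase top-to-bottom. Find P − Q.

11934

Bracketing 11 factors into binary products is counted by C_{11−1} = C_10. So P = C_10 = 16796.
By the hook-length formula (or a Dyck-path bijection), SYT of shape 2×9 number C_9. So Q = C_9 = 4862.
P − Q = 16796 − 4862 = 11934.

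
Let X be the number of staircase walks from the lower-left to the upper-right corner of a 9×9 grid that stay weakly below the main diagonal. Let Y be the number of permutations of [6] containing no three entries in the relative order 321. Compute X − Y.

4730

Sub-diagonal monotone paths from (0,0) to (9,9) biject with Dyck paths of semilength 9, giving C_9. So X = C_9 = 4862.
Permutations of [n] avoiding any single length-3 pattern are counted by C_n; here n = 6. So Y = C_6 = 132.
X − Y = 4862 − 132 = 4730.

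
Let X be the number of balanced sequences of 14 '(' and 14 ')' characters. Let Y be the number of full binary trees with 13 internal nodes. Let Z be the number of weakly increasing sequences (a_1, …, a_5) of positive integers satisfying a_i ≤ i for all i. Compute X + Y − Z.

A balanced arrangement of 14 bracket pairs is a Dyck word of semilength 14, so the count is C_14. So X = C_14 = 2674440.
The number of full binary trees on 13 internal nodes is the Catalan number C_13. So Y = C_13 = 742900.
Weakly increasing sequences with a_i ≤ i biject with Dyck paths of semilength 5, so there are C_5. So Z = C_5 = 42.
X + Y − Z = 2674440 + 742900 − 42 = 3417298.

3417298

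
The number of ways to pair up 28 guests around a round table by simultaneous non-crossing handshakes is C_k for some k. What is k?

With 28 = 2·14 people, non-crossing handshake pairings are non-crossing perfect matchings on a circle, counted by C_14.

14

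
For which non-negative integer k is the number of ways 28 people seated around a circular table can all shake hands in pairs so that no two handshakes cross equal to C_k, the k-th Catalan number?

14

With 28 = 2·14 people, non-crossing handshake pairings are non-crossing perfect matchings on a circle, counted by C_14.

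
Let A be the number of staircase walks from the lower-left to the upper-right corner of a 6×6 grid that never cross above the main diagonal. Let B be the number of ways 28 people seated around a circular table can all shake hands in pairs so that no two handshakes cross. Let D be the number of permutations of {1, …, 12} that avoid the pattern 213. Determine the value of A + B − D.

Sub-diagonal monotone paths from (0,0) to (6,6) biject with Dyck paths of semilength 6, giving C_6. So A = C_6 = 132.
Non-crossing handshake pairings of 2n people are counted by C_n; 28 people gives n = 14. So B = C_14 = 2674440.
Permutations of [n] avoiding any single length-3 pattern are counted by C_n; here n = 12. So D = C_12 = 208012.
A + B − D = 132 + 2674440 − 208012 = 2466560.

2466560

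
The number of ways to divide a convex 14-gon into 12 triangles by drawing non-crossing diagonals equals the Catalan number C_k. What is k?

12

Triangulations of a convex m-gon are counted by C_{m−2}; with m = 14 this is C_12.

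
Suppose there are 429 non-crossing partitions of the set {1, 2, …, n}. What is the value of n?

Non-crossing partitions of [n] are counted by C_n, and C_7 = 429.

7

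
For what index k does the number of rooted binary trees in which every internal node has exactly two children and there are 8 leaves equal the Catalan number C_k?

7

A full binary tree with L leaves has L−1 internal nodes and is counted by C_{L−1}; L = 8 gives C_7.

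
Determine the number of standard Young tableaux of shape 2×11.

58786

Standard Young tableaux of shape 2×n are counted by C_n; here n = 11.
C_11 = C_10 · 2(2·10+1)/(10+2) = 16796 · 42/12 = 58786.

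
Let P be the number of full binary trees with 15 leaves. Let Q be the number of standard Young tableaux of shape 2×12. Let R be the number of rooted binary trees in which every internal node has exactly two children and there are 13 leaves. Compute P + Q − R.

A full binary tree with L leaves has L−1 internal nodes and is counted by C_{L−1}; L = 15 gives C_14. So P = C_14 = 2674440.
By the hook-length formula (or a Dyck-path bijection), SYT of shape 2×12 number C_12. So Q = C_12 = 208012.
A full binary tree with L leaves has L−1 internal nodes and is counted by C_{L−1}; L = 13 gives C_12. So R = C_12 = 208012.
P + Q − R = 2674440 + 208012 − 208012 = 2674440.

2674440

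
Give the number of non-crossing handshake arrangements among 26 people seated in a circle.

Non-crossing handshake pairings of 2n people are counted by C_n; 26 people gives n = 13.
C_13 = 742900.

742900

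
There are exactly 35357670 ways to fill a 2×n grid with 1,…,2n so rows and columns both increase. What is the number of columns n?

Standard Young tableaux of shape 2×n are counted by C_n, and C_16 = 35357670.

16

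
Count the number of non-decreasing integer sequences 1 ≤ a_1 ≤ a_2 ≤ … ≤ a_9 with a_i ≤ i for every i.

Weakly increasing sequences with a_i ≤ i biject with Dyck paths of semilength 9, so there are C_9.
C_9 = C_8 · 2(2·8+1)/(8+2) = 1430 · 34/10 = 4862.

4862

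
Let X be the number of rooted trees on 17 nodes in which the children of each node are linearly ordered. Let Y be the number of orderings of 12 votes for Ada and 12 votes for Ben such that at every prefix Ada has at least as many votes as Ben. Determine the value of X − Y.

Rooted ordered (plane) trees on m nodes have m−1 edges and are counted by C_{m−1}; m = 17 gives C_16. So X = C_16 = 35357670.
Reading a vote for the leader as '(' and for the other as ')' turns such a sequence into a balanced string of 12 pairs, so the count is C_12. So Y = C_12 = 208012.
X − Y = 35357670 − 208012 = 35149658.

35149658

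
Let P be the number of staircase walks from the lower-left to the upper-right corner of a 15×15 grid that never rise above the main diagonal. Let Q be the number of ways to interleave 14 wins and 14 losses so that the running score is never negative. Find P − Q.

Sub-diagonal monotone paths from (0,0) to (15,15) biject with Dyck paths of semilength 15, giving C_15. So P = C_15 = 9694845.
Reading a vote for the leader as '(' and for the other as ')' turns such a sequence into a balanced string of 14 pairs, so the count is C_14. So Q = C_14 = 2674440.
P − Q = 9694845 − 2674440 = 7020405.

7020405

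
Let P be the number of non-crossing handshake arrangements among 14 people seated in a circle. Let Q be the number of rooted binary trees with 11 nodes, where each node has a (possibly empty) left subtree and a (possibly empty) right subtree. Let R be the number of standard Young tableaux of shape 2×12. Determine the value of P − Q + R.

149655

With 14 = 2·7 people, non-crossing handshake pairings are non-crossing perfect matchings on a circle, counted by C_7. So P = C_7 = 429.
Rooted binary trees with 11 nodes (each child slot possibly empty) number C_11. So Q = C_11 = 58786.
Standard Young tableaux of shape 2×n are counted by C_n; here n = 12. So R = C_12 = 208012.
P − Q + R = 429 − 58786 + 208012 = 149655.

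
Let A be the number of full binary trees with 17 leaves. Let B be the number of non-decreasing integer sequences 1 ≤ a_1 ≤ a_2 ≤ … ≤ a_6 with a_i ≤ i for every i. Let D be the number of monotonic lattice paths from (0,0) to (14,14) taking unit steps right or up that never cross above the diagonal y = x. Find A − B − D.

32683098

Full binary trees with 17 leaves have 17−1 = 16 internal nodes, so there are C_16 of them. So A = C_16 = 35357670.
Weakly increasing sequences with a_i ≤ i biject with Dyck paths of semilength 6, so there are C_6. So B = C_6 = 132.
Sub-diagonal monotone paths from (0,0) to (14,14) biject with Dyck paths of semilength 14, giving C_14. So D = C_14 = 2674440.
A − B − D = 35357670 − 132 − 2674440 = 32683098.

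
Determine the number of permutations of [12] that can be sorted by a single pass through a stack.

By Knuth's characterisation, the stack-sortable permutations of length 12 are the 231-avoiders, numbering C_12.
C_12 = C_11 · 2(2·11+1)/(11+2) = 58786 · 46/13 = 208012.

208012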